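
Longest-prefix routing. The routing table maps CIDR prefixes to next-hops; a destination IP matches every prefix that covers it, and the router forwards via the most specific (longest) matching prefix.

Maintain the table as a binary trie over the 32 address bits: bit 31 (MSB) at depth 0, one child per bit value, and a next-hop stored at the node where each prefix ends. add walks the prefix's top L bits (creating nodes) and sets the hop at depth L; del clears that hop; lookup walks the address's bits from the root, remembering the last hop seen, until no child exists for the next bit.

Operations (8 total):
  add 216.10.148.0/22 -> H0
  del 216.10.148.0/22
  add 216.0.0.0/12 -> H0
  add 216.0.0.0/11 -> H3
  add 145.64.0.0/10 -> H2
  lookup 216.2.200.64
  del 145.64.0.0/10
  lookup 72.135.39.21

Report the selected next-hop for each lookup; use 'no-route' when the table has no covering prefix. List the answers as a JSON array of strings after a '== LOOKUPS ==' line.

Trace:
  + 216.10.148.0/22 (H0) depth=22
  - 216.10.148.0/22 clear@22
  + 216.0.0.0/12 (H0) depth=12
  + 216.0.0.0/11 (H3) depth=11
  + 145.64.0.0/10 (H2) depth=10
  Q 216.2.200.64: descend 110110000000 ; hops seen [H3,H0] ; pick H0
  - 145.64.0.0/10 clear@10
  Q 72.135.39.21: descend ε ; hops seen [∅] ; pick no-route

== LOOKUPS ==
["H0","no-route"]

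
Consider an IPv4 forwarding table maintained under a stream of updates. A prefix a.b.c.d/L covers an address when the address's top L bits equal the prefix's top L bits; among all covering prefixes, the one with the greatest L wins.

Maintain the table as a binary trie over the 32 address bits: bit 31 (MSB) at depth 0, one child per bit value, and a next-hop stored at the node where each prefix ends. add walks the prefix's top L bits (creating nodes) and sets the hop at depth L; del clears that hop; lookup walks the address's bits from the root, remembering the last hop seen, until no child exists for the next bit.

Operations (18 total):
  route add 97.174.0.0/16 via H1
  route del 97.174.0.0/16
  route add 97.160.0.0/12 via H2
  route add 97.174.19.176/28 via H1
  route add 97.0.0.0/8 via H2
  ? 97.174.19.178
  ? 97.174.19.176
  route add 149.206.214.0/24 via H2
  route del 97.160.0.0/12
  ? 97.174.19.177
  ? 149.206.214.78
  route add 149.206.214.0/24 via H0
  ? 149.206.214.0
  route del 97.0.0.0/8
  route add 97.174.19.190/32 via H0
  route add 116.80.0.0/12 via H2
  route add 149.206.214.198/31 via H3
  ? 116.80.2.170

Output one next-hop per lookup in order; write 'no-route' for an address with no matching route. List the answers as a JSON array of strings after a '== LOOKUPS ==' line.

Process each operation:
  add 97.174.0.0/16 -> H1 at depth 16
  del 97.174.0.0/16 (clear depth 16)
  add 97.160.0.0/12 -> H2 at depth 12
  add 97.174.19.176/28 -> H1 at depth 28
  add 97.0.0.0/8 -> H2 at depth 8
  ? 97.174.19.178  path d0:-→d1:-→d2:-→d3:-→d4:-→d5:-→d6:-→d7:-→d8:H2→d9:-→d10:-→d11:-→d12:H2→d13:-→d14:-→d15:-→d16:-→d17:-→d18:-→d19:-→d20:-→d21:-→d22:-→d23:-→d24:-→d25:-→d26:-→d27:-→d28:H1  best=H1
  ? 97.174.19.176  path d0:-→d1:-→d2:-→d3:-→d4:-→d5:-→d6:-→d7:-→d8:H2→d9:-→d10:-→d11:-→d12:H2→d13:-→d14:-→d15:-→d16:-→d17:-→d18:-→d19:-→d20:-→d21:-→d22:-→d23:-→d24:-→d25:-→d26:-→d27:-→d28:H1  best=H1
  add 149.206.214.0/24 -> H2 at depth 24
  del 97.160.0.0/12 (clear depth 12)
  ? 97.174.19.177  path d0:-→d1:-→d2:-→d3:-→d4:-→d5:-→d6:-→d7:-→d8:H2→d9:-→d10:-→d11:-→d12:-→d13:-→d14:-→d15:-→d16:-→d17:-→d18:-→d19:-→d20:-→d21:-→d22:-→d23:-→d24:-→d25:-→d26:-→d27:-→d28:H1  best=H1
  ? 149.206.214.78  path d0:-→d1:-→d2:-→d3:-→d4:-→d5:-→d6:-→d7:-→d8:-→d9:-→d10:-→d11:-→d12:-→d13:-→d14:-→d15:-→d16:-→d17:-→d18:-→d19:-→d20:-→d21:-→d22:-→d23:-→d24:H2  best=H2
  add 149.206.214.0/24 -> H0 at depth 24
  ? 149.206.214.0  path d0:-→d1:-→d2:-→d3:-→d4:-→d5:-→d6:-→d7:-→d8:-→d9:-→d10:-→d11:-→d12:-→d13:-→d14:-→d15:-→d16:-→d17:-→d18:-→d19:-→d20:-→d21:-→d22:-→d23:-→d24:H0  best=H0
  del 97.0.0.0/8 (clear depth 8)
  add 97.174.19.190/32 -> H0 at depth 32
  add 116.80.0.0/12 -> H2 at depth 12
  add 149.206.214.198/31 -> H3 at depth 31
  ? 116.80.2.170  path d0:-→d1:-→d2:-→d3:-→d4:-→d5:-→d6:-→d7:-→d8:-→d9:-→d10:-→d11:-→d12:H2  best=H2

== LOOKUPS ==
["H1","H1","H1","H2","H0","H2"]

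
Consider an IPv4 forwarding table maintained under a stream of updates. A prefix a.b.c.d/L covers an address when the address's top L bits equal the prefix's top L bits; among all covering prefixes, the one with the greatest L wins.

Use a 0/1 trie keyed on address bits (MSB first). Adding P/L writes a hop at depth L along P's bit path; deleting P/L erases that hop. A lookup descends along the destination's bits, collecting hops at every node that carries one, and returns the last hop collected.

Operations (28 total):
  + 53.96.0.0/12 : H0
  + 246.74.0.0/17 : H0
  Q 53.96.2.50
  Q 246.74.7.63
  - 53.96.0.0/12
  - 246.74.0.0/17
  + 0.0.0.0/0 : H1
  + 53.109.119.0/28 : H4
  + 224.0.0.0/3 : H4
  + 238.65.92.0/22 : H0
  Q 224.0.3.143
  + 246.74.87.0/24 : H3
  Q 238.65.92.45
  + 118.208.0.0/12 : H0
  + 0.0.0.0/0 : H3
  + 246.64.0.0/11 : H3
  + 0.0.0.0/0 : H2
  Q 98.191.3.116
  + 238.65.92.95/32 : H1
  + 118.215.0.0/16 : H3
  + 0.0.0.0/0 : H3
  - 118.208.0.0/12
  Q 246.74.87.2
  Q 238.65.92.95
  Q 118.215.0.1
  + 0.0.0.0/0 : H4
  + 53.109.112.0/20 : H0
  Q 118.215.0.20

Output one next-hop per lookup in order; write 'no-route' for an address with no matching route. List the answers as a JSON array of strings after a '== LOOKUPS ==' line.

Apply in order:
  add 53.96.0.0/12 -> H0 at depth 12
  add 246.74.0.0/17 -> H0 at depth 17
  Q 53.96.2.50: descend 001101010110 ; hops seen [H0] ; pick H0
  Q 246.74.7.63: descend 11110110010010100 ; hops seen [H0] ; pick H0
  - 53.96.0.0/12 clear@12
  - 246.74.0.0/17 clear@17
  add 0.0.0.0/0 -> H1 at depth 0
  add 53.109.119.0/28 -> H4 at depth 28
  add 224.0.0.0/3 -> H4 at depth 3
  add 238.65.92.0/22 -> H0 at depth 22
  Q 224.0.3.143: descend 1110 ; hops seen [H1,H4] ; pick H4
  add 246.74.87.0/24 -> H3 at depth 24
  Q 238.65.92.45: descend 1110111001000001010111 ; hops seen [H1,H4,H0] ; pick H0
  add 118.208.0.0/12 -> H0 at depth 12
  add 0.0.0.0/0 -> H3 at depth 0
  add 246.64.0.0/11 -> H3 at depth 11
  add 0.0.0.0/0 -> H2 at depth 0
  Q 98.191.3.116: descend 011 ; hops seen [H2] ; pick H2
  add 238.65.92.95/32 -> H1 at depth 32
  add 118.215.0.0/16 -> H3 at depth 16
  add 0.0.0.0/0 -> H3 at depth 0
  - 118.208.0.0/12 clear@12
  Q 246.74.87.2: descend 111101100100101001010111 ; hops seen [H3,H4,H3,H3] ; pick H3
  Q 238.65.92.95: descend 11101110010000010101110001011111 ; hops seen [H3,H4,H0,H1] ; pick H1
  Q 118.215.0.1: descend 0111011011010111 ; hops seen [H3,H3] ; pick H3
  add 0.0.0.0/0 -> H4 at depth 0
  add 53.109.112.0/20 -> H0 at depth 20
  Q 118.215.0.20: descend 0111011011010111 ; hops seen [H4,H3] ; pick H3

== LOOKUPS ==
["H0","H0","H4","H0","H2","H3","H1","H3","H3"]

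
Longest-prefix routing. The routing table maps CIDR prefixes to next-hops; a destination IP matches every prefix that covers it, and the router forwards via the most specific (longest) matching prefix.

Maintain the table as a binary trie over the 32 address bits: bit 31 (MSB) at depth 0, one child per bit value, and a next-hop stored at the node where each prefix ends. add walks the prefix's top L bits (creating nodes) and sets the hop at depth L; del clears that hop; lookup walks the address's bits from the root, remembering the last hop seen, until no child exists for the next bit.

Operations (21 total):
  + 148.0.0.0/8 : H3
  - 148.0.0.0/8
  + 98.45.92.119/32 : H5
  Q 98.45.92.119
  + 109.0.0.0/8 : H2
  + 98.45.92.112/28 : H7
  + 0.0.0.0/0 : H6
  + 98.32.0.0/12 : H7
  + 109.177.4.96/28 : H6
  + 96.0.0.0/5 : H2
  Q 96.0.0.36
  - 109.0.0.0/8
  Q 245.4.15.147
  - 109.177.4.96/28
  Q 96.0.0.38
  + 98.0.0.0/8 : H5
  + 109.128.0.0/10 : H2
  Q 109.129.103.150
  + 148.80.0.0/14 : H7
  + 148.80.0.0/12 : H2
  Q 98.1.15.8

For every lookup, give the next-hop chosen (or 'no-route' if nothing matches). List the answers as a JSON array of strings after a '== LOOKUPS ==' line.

Apply in order:
  add 148.0.0.0/8 -> H3 at depth 8
  del 148.0.0.0/8 (clear depth 8)
  add 98.45.92.119/32 -> H5 at depth 32
  lookup 98.45.92.119: bits 01100010001011010101110001110111 walk d0:-→d1:-→d2:-→d3:-→d4:-→d5:-→d6:-→d7:-→d8:-→d9:-→d10:-→d11:-→d12:-→d13:-→d14:-→d15:-→d16:-→d17:-→d18:-→d19:-→d20:-→d21:-→d22:-→d23:-→d24:-→d25:-→d26:-→d27:-→d28:-→d29:-→d30:-→d31:-→d32:H5 -> H5
  add 109.0.0.0/8 -> H2 at depth 8
  add 98.45.92.112/28 -> H7 at depth 28
  add 0.0.0.0/0 -> H6 at depth 0
  add 98.32.0.0/12 -> H7 at depth 12
  add 109.177.4.96/28 -> H6 at depth 28
  add 96.0.0.0/5 -> H2 at depth 5
  lookup 96.0.0.36: bits 011000 walk d0:H6→d1:-→d2:-→d3:-→d4:-→d5:H2→d6:- -> H2
  del 109.0.0.0/8 (clear depth 8)
  lookup 245.4.15.147: bits 1 walk d0:H6→d1:- -> H6
  del 109.177.4.96/28 (clear depth 28)
  lookup 96.0.0.38: bits 011000 walk d0:H6→d1:-→d2:-→d3:-→d4:-→d5:H2→d6:- -> H2
  add 98.0.0.0/8 -> H5 at depth 8
  add 109.128.0.0/10 -> H2 at depth 10
  lookup 109.129.103.150: bits 0110110110 walk d0:H6→d1:-→d2:-→d3:-→d4:-→d5:-→d6:-→d7:-→d8:-→d9:-→d10:H2 -> H2
  add 148.80.0.0/14 -> H7 at depth 14
  add 148.80.0.0/12 -> H2 at depth 12
  lookup 98.1.15.8: bits 0110001000 walk d0:H6→d1:-→d2:-→d3:-→d4:-→d5:H2→d6:-→d7:-→d8:H5→d9:-→d10:- -> H5

== LOOKUPS ==
["H5","H2","H6","H2","H2","H5"]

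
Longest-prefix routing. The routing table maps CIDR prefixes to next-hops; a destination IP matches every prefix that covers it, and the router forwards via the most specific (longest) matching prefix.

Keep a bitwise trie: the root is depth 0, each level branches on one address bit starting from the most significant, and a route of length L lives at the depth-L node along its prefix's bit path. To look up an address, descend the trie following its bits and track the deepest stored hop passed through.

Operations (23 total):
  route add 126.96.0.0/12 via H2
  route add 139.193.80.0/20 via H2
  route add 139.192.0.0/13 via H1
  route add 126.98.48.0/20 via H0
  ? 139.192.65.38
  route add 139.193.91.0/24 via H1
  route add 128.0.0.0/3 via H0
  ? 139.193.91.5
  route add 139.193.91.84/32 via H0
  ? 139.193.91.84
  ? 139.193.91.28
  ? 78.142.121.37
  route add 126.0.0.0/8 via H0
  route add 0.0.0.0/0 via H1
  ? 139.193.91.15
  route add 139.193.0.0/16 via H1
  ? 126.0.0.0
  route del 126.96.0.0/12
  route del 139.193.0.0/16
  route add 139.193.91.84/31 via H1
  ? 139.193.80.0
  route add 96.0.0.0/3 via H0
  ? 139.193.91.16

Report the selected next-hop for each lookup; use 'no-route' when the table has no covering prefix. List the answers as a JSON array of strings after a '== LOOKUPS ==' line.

Process each operation:
  + 126.96.0.0/12 (H2) depth=12
  + 139.193.80.0/20 (H2) depth=20
  + 139.192.0.0/13 (H1) depth=13
  + 126.98.48.0/20 (H0) depth=20
  ? 139.192.65.38  path d0:-→d1:-→d2:-→d3:-→d4:-→d5:-→d6:-→d7:-→d8:-→d9:-→d10:-→d11:-→d12:-→d13:H1→d14:-→d15:-  best=H1
  + 139.193.91.0/24 (H1) depth=24
  + 128.0.0.0/3 (H0) depth=3
  ? 139.193.91.5  path d0:-→d1:-→d2:-→d3:H0→d4:-→d5:-→d6:-→d7:-→d8:-→d9:-→d10:-→d11:-→d12:-→d13:H1→d14:-→d15:-→d16:-→d17:-→d18:-→d19:-→d20:H2→d21:-→d22:-→d23:-→d24:H1  best=H1
  + 139.193.91.84/32 (H0) depth=32
  ? 139.193.91.84  path d0:-→d1:-→d2:-→d3:H0→d4:-→d5:-→d6:-→d7:-→d8:-→d9:-→d10:-→d11:-→d12:-→d13:H1→d14:-→d15:-→d16:-→d17:-→d18:-→d19:-→d20:H2→d21:-→d22:-→d23:-→d24:H1→d25:-→d26:-→d27:-→d28:-→d29:-→d30:-→d31:-→d32:H0  best=H0
  ? 139.193.91.28  path d0:-→d1:-→d2:-→d3:H0→d4:-→d5:-→d6:-→d7:-→d8:-→d9:-→d10:-→d11:-→d12:-→d13:H1→d14:-→d15:-→d16:-→d17:-→d18:-→d19:-→d20:H2→d21:-→d22:-→d23:-→d24:H1→d25:-  best=H1
  ? 78.142.121.37  path d0:-→d1:-→d2:-  best=no-route
  + 126.0.0.0/8 (H0) depth=8
  + 0.0.0.0/0 (H1) depth=0
  ? 139.193.91.15  path d0:H1→d1:-→d2:-→d3:H0→d4:-→d5:-→d6:-→d7:-→d8:-→d9:-→d10:-→d11:-→d12:-→d13:H1→d14:-→d15:-→d16:-→d17:-→d18:-→d19:-→d20:H2→d21:-→d22:-→d23:-→d24:H1→d25:-  best=H1
  + 139.193.0.0/16 (H1) depth=16
  ? 126.0.0.0  path d0:H1→d1:-→d2:-→d3:-→d4:-→d5:-→d6:-→d7:-→d8:H0→d9:-  best=H0
  del 126.96.0.0/12 (clear depth 12)
  del 139.193.0.0/16 (clear depth 16)
  + 139.193.91.84/31 (H1) depth=31
  ? 139.193.80.0  path d0:H1→d1:-→d2:-→d3:H0→d4:-→d5:-→d6:-→d7:-→d8:-→d9:-→d10:-→d11:-→d12:-→d13:H1→d14:-→d15:-→d16:-→d17:-→d18:-→d19:-→d20:H2  best=H2
  + 96.0.0.0/3 (H0) depth=3
  ? 139.193.91.16  path d0:H1→d1:-→d2:-→d3:H0→d4:-→d5:-→d6:-→d7:-→d8:-→d9:-→d10:-→d11:-→d12:-→d13:H1→d14:-→d15:-→d16:-→d17:-→d18:-→d19:-→d20:H2→d21:-→d22:-→d23:-→d24:H1→d25:-  best=H1

== LOOKUPS ==
["H1","H1","H0","H1","no-route","H1","H0","H2","H1"]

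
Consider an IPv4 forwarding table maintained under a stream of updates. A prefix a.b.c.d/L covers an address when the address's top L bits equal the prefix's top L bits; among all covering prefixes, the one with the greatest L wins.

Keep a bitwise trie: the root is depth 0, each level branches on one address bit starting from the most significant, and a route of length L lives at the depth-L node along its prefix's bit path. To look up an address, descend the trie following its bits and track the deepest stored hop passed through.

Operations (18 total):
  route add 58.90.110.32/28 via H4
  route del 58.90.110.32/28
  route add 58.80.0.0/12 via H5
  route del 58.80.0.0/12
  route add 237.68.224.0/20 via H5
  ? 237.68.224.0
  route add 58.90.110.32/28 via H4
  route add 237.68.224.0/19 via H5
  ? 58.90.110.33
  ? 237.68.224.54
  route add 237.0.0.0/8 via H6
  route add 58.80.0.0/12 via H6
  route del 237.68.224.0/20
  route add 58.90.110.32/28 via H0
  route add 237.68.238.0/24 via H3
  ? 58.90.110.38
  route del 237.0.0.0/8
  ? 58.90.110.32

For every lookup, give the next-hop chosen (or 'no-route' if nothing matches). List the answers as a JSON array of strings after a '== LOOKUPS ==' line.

Apply in order:
  + 58.90.110.32/28 (H4) depth=28
  - 58.90.110.32/28 clear@28
  + 58.80.0.0/12 (H5) depth=12
  - 58.80.0.0/12 clear@12
  + 237.68.224.0/20 (H5) depth=20
  Q 237.68.224.0: descend 11101101010001001110 ; hops seen [H5] ; pick H5
  + 58.90.110.32/28 (H4) depth=28
  + 237.68.224.0/19 (H5) depth=19
  Q 58.90.110.33: descend 0011101001011010011011100010 ; hops seen [H4] ; pick H4
  Q 237.68.224.54: descend 11101101010001001110 ; hops seen [H5,H5] ; pick H5
  + 237.0.0.0/8 (H6) depth=8
  + 58.80.0.0/12 (H6) depth=12
  - 237.68.224.0/20 clear@20
  + 58.90.110.32/28 (H0) depth=28
  + 237.68.238.0/24 (H3) depth=24
  Q 58.90.110.38: descend 0011101001011010011011100010 ; hops seen [H6,H0] ; pick H0
  - 237.0.0.0/8 clear@8
  Q 58.90.110.32: descend 0011101001011010011011100010 ; hops seen [H6,H0] ; pick H0

== LOOKUPS ==
["H5","H4","H5","H0","H0"]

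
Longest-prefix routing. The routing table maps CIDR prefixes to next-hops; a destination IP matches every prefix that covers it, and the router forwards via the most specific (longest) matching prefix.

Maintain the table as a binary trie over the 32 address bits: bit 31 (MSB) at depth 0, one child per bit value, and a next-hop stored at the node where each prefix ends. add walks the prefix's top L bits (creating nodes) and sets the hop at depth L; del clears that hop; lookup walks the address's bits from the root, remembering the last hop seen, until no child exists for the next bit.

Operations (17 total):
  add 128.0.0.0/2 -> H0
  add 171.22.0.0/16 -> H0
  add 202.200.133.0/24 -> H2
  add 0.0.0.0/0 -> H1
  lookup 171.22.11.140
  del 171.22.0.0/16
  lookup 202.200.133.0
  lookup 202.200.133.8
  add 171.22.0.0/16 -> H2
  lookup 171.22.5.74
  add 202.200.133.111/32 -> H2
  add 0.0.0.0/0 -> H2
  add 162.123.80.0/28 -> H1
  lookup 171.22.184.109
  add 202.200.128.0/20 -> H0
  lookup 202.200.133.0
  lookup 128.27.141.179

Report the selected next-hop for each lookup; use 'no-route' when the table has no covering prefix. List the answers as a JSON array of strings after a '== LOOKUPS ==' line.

Apply in order:
  + 128.0.0.0/2 (H0) depth=2
  + 171.22.0.0/16 (H0) depth=16
  + 202.200.133.0/24 (H2) depth=24
  + 0.0.0.0/0 (H1) depth=0
  Q 171.22.11.140: descend 1010101100010110 ; hops seen [H1,H0,H0] ; pick H0
  - 171.22.0.0/16 clear@16
  Q 202.200.133.0: descend 110010101100100010000101 ; hops seen [H1,H2] ; pick H2
  Q 202.200.133.8: descend 110010101100100010000101 ; hops seen [H1,H2] ; pick H2
  + 171.22.0.0/16 (H2) depth=16
  Q 171.22.5.74: descend 1010101100010110 ; hops seen [H1,H0,H2] ; pick H2
  + 202.200.133.111/32 (H2) depth=32
  + 0.0.0.0/0 (H2) depth=0
  + 162.123.80.0/28 (H1) depth=28
  Q 171.22.184.109: descend 1010101100010110 ; hops seen [H2,H0,H2] ; pick H2
  + 202.200.128.0/20 (H0) depth=20
  Q 202.200.133.0: descend 1100101011001000100001010 ; hops seen [H2,H0,H2] ; pick H2
  Q 128.27.141.179: descend 10 ; hops seen [H2,H0] ; pick H0

== LOOKUPS ==
["H0","H2","H2","H2","H2","H2","H0"]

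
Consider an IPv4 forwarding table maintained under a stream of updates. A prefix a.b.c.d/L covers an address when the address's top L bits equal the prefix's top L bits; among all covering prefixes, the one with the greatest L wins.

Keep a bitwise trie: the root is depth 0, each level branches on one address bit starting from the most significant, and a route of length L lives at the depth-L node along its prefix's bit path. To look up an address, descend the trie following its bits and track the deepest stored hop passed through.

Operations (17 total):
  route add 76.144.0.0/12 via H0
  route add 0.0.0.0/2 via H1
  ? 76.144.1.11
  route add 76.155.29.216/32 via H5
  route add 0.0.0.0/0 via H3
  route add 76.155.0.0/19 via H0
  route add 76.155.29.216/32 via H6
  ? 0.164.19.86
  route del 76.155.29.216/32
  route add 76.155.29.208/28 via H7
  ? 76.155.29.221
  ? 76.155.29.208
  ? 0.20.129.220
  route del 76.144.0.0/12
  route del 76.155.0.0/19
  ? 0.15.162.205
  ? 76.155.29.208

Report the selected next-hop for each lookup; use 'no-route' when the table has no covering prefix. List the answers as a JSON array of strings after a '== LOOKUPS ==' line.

Trace:
  + 76.144.0.0/12 (H0) depth=12
  + 0.0.0.0/2 (H1) depth=2
  ? 76.144.1.11  path d0:-→d1:-→d2:-→d3:-→d4:-→d5:-→d6:-→d7:-→d8:-→d9:-→d10:-→d11:-→d12:H0  best=H0
  + 76.155.29.216/32 (H5) depth=32
  + 0.0.0.0/0 (H3) depth=0
  + 76.155.0.0/19 (H0) depth=19
  + 76.155.29.216/32 (H6) depth=32
  ? 0.164.19.86  path d0:H3→d1:-→d2:H1  best=H1
  del 76.155.29.216/32 (clear depth 32)
  + 76.155.29.208/28 (H7) depth=28
  ? 76.155.29.221  path d0:H3→d1:-→d2:-→d3:-→d4:-→d5:-→d6:-→d7:-→d8:-→d9:-→d10:-→d11:-→d12:H0→d13:-→d14:-→d15:-→d16:-→d17:-→d18:-→d19:H0→d20:-→d21:-→d22:-→d23:-→d24:-→d25:-→d26:-→d27:-→d28:H7→d29:-  best=H7
  ? 76.155.29.208  path d0:H3→d1:-→d2:-→d3:-→d4:-→d5:-→d6:-→d7:-→d8:-→d9:-→d10:-→d11:-→d12:H0→d13:-→d14:-→d15:-→d16:-→d17:-→d18:-→d19:H0→d20:-→d21:-→d22:-→d23:-→d24:-→d25:-→d26:-→d27:-→d28:H7  best=H7
  ? 0.20.129.220  path d0:H3→d1:-→d2:H1  best=H1
  del 76.144.0.0/12 (clear depth 12)
  del 76.155.0.0/19 (clear depth 19)
  ? 0.15.162.205  path d0:H3→d1:-→d2:H1  best=H1
  ? 76.155.29.208  path d0:H3→d1:-→d2:-→d3:-→d4:-→d5:-→d6:-→d7:-→d8:-→d9:-→d10:-→d11:-→d12:-→d13:-→d14:-→d15:-→d16:-→d17:-→d18:-→d19:-→d20:-→d21:-→d22:-→d23:-→d24:-→d25:-→d26:-→d27:-→d28:H7  best=H7

== LOOKUPS ==
["H0","H1","H7","H7","H1","H1","H7"]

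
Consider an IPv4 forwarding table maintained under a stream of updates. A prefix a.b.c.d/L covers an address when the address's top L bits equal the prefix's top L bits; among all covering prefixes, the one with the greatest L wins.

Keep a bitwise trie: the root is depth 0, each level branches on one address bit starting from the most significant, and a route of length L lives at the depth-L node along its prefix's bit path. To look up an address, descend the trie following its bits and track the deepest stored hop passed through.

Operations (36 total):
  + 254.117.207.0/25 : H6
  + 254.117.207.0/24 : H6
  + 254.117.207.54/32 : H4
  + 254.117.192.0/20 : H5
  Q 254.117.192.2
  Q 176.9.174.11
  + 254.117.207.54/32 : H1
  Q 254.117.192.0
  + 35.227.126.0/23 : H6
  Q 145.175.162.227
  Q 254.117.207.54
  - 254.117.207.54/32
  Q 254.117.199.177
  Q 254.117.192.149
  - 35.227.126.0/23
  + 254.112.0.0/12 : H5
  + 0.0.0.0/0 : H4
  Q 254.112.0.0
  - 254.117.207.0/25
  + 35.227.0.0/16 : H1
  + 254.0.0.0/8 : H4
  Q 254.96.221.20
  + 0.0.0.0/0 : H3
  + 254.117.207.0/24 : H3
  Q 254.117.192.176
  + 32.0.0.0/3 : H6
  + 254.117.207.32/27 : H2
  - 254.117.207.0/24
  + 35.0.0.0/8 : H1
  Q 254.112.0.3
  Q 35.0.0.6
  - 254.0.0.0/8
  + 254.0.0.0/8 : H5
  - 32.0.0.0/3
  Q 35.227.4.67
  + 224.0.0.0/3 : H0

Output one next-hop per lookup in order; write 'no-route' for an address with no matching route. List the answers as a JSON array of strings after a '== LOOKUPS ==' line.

Trace:
  add 254.117.207.0/25 -> H6 at depth 25
  add 254.117.207.0/24 -> H6 at depth 24
  add 254.117.207.54/32 -> H4 at depth 32
  add 254.117.192.0/20 -> H5 at depth 20
  lookup 254.117.192.2: bits 11111110011101011100 walk d0:-→d1:-→d2:-→d3:-→d4:-→d5:-→d6:-→d7:-→d8:-→d9:-→d10:-→d11:-→d12:-→d13:-→d14:-→d15:-→d16:-→d17:-→d18:-→d19:-→d20:H5 -> H5
  lookup 176.9.174.11: bits 1 walk d0:-→d1:- -> no-route
  add 254.117.207.54/32 -> H1 at depth 32
  lookup 254.117.192.0: bits 11111110011101011100 walk d0:-→d1:-→d2:-→d3:-→d4:-→d5:-→d6:-→d7:-→d8:-→d9:-→d10:-→d11:-→d12:-→d13:-→d14:-→d15:-→d16:-→d17:-→d18:-→d19:-→d20:H5 -> H5
  add 35.227.126.0/23 -> H6 at depth 23
  lookup 145.175.162.227: bits 1 walk d0:-→d1:- -> no-route
  lookup 254.117.207.54: bits 11111110011101011100111100110110 walk d0:-→d1:-→d2:-→d3:-→d4:-→d5:-→d6:-→d7:-→d8:-→d9:-→d10:-→d11:-→d12:-→d13:-→d14:-→d15:-→d16:-→d17:-→d18:-→d19:-→d20:H5→d21:-→d22:-→d23:-→d24:H6→d25:H6→d26:-→d27:-→d28:-→d29:-→d30:-→d31:-→d32:H1 -> H1
  - 254.117.207.54/32 clear@32
  lookup 254.117.199.177: bits 11111110011101011100 walk d0:-→d1:-→d2:-→d3:-→d4:-→d5:-→d6:-→d7:-→d8:-→d9:-→d10:-→d11:-→d12:-→d13:-→d14:-→d15:-→d16:-→d17:-→d18:-→d19:-→d20:H5 -> H5
  lookup 254.117.192.149: bits 11111110011101011100 walk d0:-→d1:-→d2:-→d3:-→d4:-→d5:-→d6:-→d7:-→d8:-→d9:-→d10:-→d11:-→d12:-→d13:-→d14:-→d15:-→d16:-→d17:-→d18:-→d19:-→d20:H5 -> H5
  - 35.227.126.0/23 clear@23
  add 254.112.0.0/12 -> H5 at depth 12
  add 0.0.0.0/0 -> H4 at depth 0
  lookup 254.112.0.0: bits 1111111001110 walk d0:H4→d1:-→d2:-→d3:-→d4:-→d5:-→d6:-→d7:-→d8:-→d9:-→d10:-→d11:-→d12:H5→d13:- -> H5
  - 254.117.207.0/25 clear@25
  add 35.227.0.0/16 -> H1 at depth 16
  add 254.0.0.0/8 -> H4 at depth 8
  lookup 254.96.221.20: bits 11111110011 walk d0:H4→d1:-→d2:-→d3:-→d4:-→d5:-→d6:-→d7:-→d8:H4→d9:-→d10:-→d11:- -> H4
  add 0.0.0.0/0 -> H3 at depth 0
  add 254.117.207.0/24 -> H3 at depth 24
  lookup 254.117.192.176: bits 11111110011101011100 walk d0:H3→d1:-→d2:-→d3:-→d4:-→d5:-→d6:-→d7:-→d8:H4→d9:-→d10:-→d11:-→d12:H5→d13:-→d14:-→d15:-→d16:-→d17:-→d18:-→d19:-→d20:H5 -> H5
  add 32.0.0.0/3 -> H6 at depth 3
  add 254.117.207.32/27 -> H2 at depth 27
  - 254.117.207.0/24 clear@24
  add 35.0.0.0/8 -> H1 at depth 8
  lookup 254.112.0.3: bits 1111111001110 walk d0:H3→d1:-→d2:-→d3:-→d4:-→d5:-→d6:-→d7:-→d8:H4→d9:-→d10:-→d11:-→d12:H5→d13:- -> H5
  lookup 35.0.0.6: bits 00100011 walk d0:H3→d1:-→d2:-→d3:H6→d4:-→d5:-→d6:-→d7:-→d8:H1 -> H1
  - 254.0.0.0/8 clear@8
  add 254.0.0.0/8 -> H5 at depth 8
  - 32.0.0.0/3 clear@3
  lookup 35.227.4.67: bits 00100011111000110 walk d0:H3→d1:-→d2:-→d3:-→d4:-→d5:-→d6:-→d7:-→d8:H1→d9:-→d10:-→d11:-→d12:-→d13:-→d14:-→d15:-→d16:H1→d17:- -> H1
  add 224.0.0.0/3 -> H0 at depth 3

== LOOKUPS ==
["H5","no-route","H5","no-route","H1","H5","H5","H5","H4","H5","H5","H1","H1"]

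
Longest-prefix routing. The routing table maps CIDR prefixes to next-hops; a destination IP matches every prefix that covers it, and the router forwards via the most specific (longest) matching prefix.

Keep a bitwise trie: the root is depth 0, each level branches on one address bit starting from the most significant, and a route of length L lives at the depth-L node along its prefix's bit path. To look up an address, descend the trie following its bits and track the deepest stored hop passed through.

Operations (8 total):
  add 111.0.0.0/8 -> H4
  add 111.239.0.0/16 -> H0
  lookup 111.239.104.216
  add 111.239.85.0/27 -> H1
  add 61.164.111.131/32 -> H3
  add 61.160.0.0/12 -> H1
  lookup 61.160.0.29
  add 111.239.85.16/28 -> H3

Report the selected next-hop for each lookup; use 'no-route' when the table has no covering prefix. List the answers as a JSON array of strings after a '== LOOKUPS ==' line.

Process each operation:
  add 111.0.0.0/8 -> H4 at depth 8
  add 111.239.0.0/16 -> H0 at depth 16
  Q 111.239.104.216: descend 0110111111101111 ; hops seen [H4,H0] ; pick H0
  add 111.239.85.0/27 -> H1 at depth 27
  add 61.164.111.131/32 -> H3 at depth 32
  add 61.160.0.0/12 -> H1 at depth 12
  Q 61.160.0.29: descend 0011110110100 ; hops seen [H1] ; pick H1
  add 111.239.85.16/28 -> H3 at depth 28

== LOOKUPS ==
["H0","H1"]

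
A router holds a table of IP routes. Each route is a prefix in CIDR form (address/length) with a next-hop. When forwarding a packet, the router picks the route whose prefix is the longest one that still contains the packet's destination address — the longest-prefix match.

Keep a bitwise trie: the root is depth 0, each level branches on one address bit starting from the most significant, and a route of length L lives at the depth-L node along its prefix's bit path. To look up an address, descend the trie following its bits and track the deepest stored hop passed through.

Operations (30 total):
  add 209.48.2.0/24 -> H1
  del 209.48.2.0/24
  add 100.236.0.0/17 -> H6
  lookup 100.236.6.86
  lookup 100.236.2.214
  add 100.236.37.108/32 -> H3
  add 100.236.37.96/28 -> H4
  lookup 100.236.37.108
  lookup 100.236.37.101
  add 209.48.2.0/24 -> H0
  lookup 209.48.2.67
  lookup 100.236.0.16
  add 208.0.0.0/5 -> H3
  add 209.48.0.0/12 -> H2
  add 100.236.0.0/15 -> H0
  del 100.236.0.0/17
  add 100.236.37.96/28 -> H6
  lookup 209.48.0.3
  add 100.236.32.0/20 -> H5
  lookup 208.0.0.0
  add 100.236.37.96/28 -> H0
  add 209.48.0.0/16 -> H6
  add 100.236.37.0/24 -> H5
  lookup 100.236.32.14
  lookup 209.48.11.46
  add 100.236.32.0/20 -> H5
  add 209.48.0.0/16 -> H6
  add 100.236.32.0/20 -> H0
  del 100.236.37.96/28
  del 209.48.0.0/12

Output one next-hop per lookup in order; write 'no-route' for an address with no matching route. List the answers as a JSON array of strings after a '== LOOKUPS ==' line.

Apply in order:
  add 209.48.2.0/24 -> H1 at depth 24
  del 209.48.2.0/24 (clear depth 24)
  add 100.236.0.0/17 -> H6 at depth 17
  lookup 100.236.6.86: bits 01100100111011000 walk d0:-→d1:-→d2:-→d3:-→d4:-→d5:-→d6:-→d7:-→d8:-→d9:-→d10:-→d11:-→d12:-→d13:-→d14:-→d15:-→d16:-→d17:H6 -> H6
  lookup 100.236.2.214: bits 01100100111011000 walk d0:-→d1:-→d2:-→d3:-→d4:-→d5:-→d6:-→d7:-→d8:-→d9:-→d10:-→d11:-→d12:-→d13:-→d14:-→d15:-→d16:-→d17:H6 -> H6
  add 100.236.37.108/32 -> H3 at depth 32
  add 100.236.37.96/28 -> H4 at depth 28
  lookup 100.236.37.108: bits 01100100111011000010010101101100 walk d0:-→d1:-→d2:-→d3:-→d4:-→d5:-→d6:-→d7:-→d8:-→d9:-→d10:-→d11:-→d12:-→d13:-→d14:-→d15:-→d16:-→d17:H6→d18:-→d19:-→d20:-→d21:-→d22:-→d23:-→d24:-→d25:-→d26:-→d27:-→d28:H4→d29:-→d30:-→d31:-→d32:H3 -> H3
  lookup 100.236.37.101: bits 0110010011101100001001010110 walk d0:-→d1:-→d2:-→d3:-→d4:-→d5:-→d6:-→d7:-→d8:-→d9:-→d10:-→d11:-→d12:-→d13:-→d14:-→d15:-→d16:-→d17:H6→d18:-→d19:-→d20:-→d21:-→d22:-→d23:-→d24:-→d25:-→d26:-→d27:-→d28:H4 -> H4
  add 209.48.2.0/24 -> H0 at depth 24
  lookup 209.48.2.67: bits 110100010011000000000010 walk d0:-→d1:-→d2:-→d3:-→d4:-→d5:-→d6:-→d7:-→d8:-→d9:-→d10:-→d11:-→d12:-→d13:-→d14:-→d15:-→d16:-→d17:-→d18:-→d19:-→d20:-→d21:-→d22:-→d23:-→d24:H0 -> H0
  lookup 100.236.0.16: bits 011001001110110000 walk d0:-→d1:-→d2:-→d3:-→d4:-→d5:-→d6:-→d7:-→d8:-→d9:-→d10:-→d11:-→d12:-→d13:-→d14:-→d15:-→d16:-→d17:H6→d18:- -> H6
  add 208.0.0.0/5 -> H3 at depth 5
  add 209.48.0.0/12 -> H2 at depth 12
  add 100.236.0.0/15 -> H0 at depth 15
  del 100.236.0.0/17 (clear depth 17)
  add 100.236.37.96/28 -> H6 at depth 28
  lookup 209.48.0.3: bits 1101000100110000000000 walk d0:-→d1:-→d2:-→d3:-→d4:-→d5:H3→d6:-→d7:-→d8:-→d9:-→d10:-→d11:-→d12:H2→d13:-→d14:-→d15:-→d16:-→d17:-→d18:-→d19:-→d20:-→d21:-→d22:- -> H2
  add 100.236.32.0/20 -> H5 at depth 20
  lookup 208.0.0.0: bits 1101000 walk d0:-→d1:-→d2:-→d3:-→d4:-→d5:H3→d6:-→d7:- -> H3
  add 100.236.37.96/28 -> H0 at depth 28
  add 209.48.0.0/16 -> H6 at depth 16
  add 100.236.37.0/24 -> H5 at depth 24
  lookup 100.236.32.14: bits 011001001110110000100 walk d0:-→d1:-→d2:-→d3:-→d4:-→d5:-→d6:-→d7:-→d8:-→d9:-→d10:-→d11:-→d12:-→d13:-→d14:-→d15:H0→d16:-→d17:-→d18:-→d19:-→d20:H5→d21:- -> H5
  lookup 209.48.11.46: bits 11010001001100000000 walk d0:-→d1:-→d2:-→d3:-→d4:-→d5:H3→d6:-→d7:-→d8:-→d9:-→d10:-→d11:-→d12:H2→d13:-→d14:-→d15:-→d16:H6→d17:-→d18:-→d19:-→d20:- -> H6
  add 100.236.32.0/20 -> H5 at depth 20
  add 209.48.0.0/16 -> H6 at depth 16
  add 100.236.32.0/20 -> H0 at depth 20
  del 100.236.37.96/28 (clear depth 28)
  del 209.48.0.0/12 (clear depth 12)

== LOOKUPS ==
["H6","H6","H3","H4","H0","H6","H2","H3","H5","H6"]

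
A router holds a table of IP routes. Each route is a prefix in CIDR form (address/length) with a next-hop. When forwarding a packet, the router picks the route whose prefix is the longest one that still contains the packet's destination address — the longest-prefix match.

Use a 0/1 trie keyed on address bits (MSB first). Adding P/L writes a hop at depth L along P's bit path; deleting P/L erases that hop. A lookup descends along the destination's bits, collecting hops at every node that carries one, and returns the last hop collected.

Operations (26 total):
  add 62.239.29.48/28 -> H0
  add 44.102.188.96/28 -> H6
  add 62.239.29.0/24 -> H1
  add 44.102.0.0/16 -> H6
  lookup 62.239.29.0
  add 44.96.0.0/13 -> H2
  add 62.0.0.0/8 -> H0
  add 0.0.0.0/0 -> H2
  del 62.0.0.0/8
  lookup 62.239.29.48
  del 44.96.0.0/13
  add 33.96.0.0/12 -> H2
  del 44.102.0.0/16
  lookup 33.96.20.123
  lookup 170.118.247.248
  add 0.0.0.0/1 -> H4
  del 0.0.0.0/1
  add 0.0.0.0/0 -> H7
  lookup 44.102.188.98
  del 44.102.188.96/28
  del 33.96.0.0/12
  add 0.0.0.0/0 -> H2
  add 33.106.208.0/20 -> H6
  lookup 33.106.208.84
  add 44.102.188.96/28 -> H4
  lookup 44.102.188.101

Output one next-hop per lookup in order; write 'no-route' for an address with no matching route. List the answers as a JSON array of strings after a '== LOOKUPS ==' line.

Trace:
  + 62.239.29.48/28 (H0) depth=28
  + 44.102.188.96/28 (H6) depth=28
  + 62.239.29.0/24 (H1) depth=24
  + 44.102.0.0/16 (H6) depth=16
  lookup 62.239.29.0: bits 00111110111011110001110100 walk d0:-→d1:-→d2:-→d3:-→d4:-→d5:-→d6:-→d7:-→d8:-→d9:-→d10:-→d11:-→d12:-→d13:-→d14:-→d15:-→d16:-→d17:-→d18:-→d19:-→d20:-→d21:-→d22:-→d23:-→d24:H1→d25:-→d26:- -> H1
  + 44.96.0.0/13 (H2) depth=13
  + 62.0.0.0/8 (H0) depth=8
  + 0.0.0.0/0 (H2) depth=0
  - 62.0.0.0/8 clear@8
  lookup 62.239.29.48: bits 0011111011101111000111010011 walk d0:H2→d1:-→d2:-→d3:-→d4:-→d5:-→d6:-→d7:-→d8:-→d9:-→d10:-→d11:-→d12:-→d13:-→d14:-→d15:-→d16:-→d17:-→d18:-→d19:-→d20:-→d21:-→d22:-→d23:-→d24:H1→d25:-→d26:-→d27:-→d28:H0 -> H0
  - 44.96.0.0/13 clear@13
  + 33.96.0.0/12 (H2) depth=12
  - 44.102.0.0/16 clear@16
  lookup 33.96.20.123: bits 001000010110 walk d0:H2→d1:-→d2:-→d3:-→d4:-→d5:-→d6:-→d7:-→d8:-→d9:-→d10:-→d11:-→d12:H2 -> H2
  lookup 170.118.247.248: bits ε walk d0:H2 -> H2
  + 0.0.0.0/1 (H4) depth=1
  - 0.0.0.0/1 clear@1
  + 0.0.0.0/0 (H7) depth=0
  lookup 44.102.188.98: bits 0010110001100110101111000110 walk d0:H7→d1:-→d2:-→d3:-→d4:-→d5:-→d6:-→d7:-→d8:-→d9:-→d10:-→d11:-→d12:-→d13:-→d14:-→d15:-→d16:-→d17:-→d18:-→d19:-→d20:-→d21:-→d22:-→d23:-→d24:-→d25:-→d26:-→d27:-→d28:H6 -> H6
  - 44.102.188.96/28 clear@28
  - 33.96.0.0/12 clear@12
  + 0.0.0.0/0 (H2) depth=0
  + 33.106.208.0/20 (H6) depth=20
  lookup 33.106.208.84: bits 00100001011010101101 walk d0:H2→d1:-→d2:-→d3:-→d4:-→d5:-→d6:-→d7:-→d8:-→d9:-→d10:-→d11:-→d12:-→d13:-→d14:-→d15:-→d16:-→d17:-→d18:-→d19:-→d20:H6 -> H6
  + 44.102.188.96/28 (H4) depth=28
  lookup 44.102.188.101: bits 0010110001100110101111000110 walk d0:H2→d1:-→d2:-→d3:-→d4:-→d5:-→d6:-→d7:-→d8:-→d9:-→d10:-→d11:-→d12:-→d13:-→d14:-→d15:-→d16:-→d17:-→d18:-→d19:-→d20:-→d21:-→d22:-→d23:-→d24:-→d25:-→d26:-→d27:-→d28:H4 -> H4

== LOOKUPS ==
["H1","H0","H2","H2","H6","H6","H4"]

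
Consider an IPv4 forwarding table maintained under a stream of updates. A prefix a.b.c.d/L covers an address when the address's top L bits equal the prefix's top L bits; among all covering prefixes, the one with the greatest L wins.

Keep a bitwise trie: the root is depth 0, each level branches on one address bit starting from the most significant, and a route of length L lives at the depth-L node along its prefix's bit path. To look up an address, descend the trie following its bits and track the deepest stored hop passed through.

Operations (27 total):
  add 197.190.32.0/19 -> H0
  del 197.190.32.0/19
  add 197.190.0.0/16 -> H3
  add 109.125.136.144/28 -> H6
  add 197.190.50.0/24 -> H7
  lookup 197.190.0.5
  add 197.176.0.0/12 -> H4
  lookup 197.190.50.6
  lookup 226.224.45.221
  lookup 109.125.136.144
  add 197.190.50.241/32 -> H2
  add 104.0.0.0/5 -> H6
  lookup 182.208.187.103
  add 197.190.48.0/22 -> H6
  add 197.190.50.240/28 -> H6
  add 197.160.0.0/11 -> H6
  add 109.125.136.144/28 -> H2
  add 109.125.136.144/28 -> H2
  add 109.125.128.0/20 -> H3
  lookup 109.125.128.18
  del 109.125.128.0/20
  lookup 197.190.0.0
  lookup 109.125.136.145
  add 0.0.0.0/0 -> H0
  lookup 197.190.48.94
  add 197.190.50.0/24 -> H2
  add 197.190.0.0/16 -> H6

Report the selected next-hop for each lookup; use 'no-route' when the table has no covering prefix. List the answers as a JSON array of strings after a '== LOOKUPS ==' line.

Trace:
  add 197.190.32.0/19 -> H0 at depth 19
  - 197.190.32.0/19 clear@19
  add 197.190.0.0/16 -> H3 at depth 16
  add 109.125.136.144/28 -> H6 at depth 28
  add 197.190.50.0/24 -> H7 at depth 24
  Q 197.190.0.5: descend 110001011011111000 ; hops seen [H3] ; pick H3
  add 197.176.0.0/12 -> H4 at depth 12
  Q 197.190.50.6: descend 110001011011111000110010 ; hops seen [H4,H3,H7] ; pick H7
  Q 226.224.45.221: descend 11 ; hops seen [∅] ; pick no-route
  Q 109.125.136.144: descend 0110110101111101100010001001 ; hops seen [H6] ; pick H6
  add 197.190.50.241/32 -> H2 at depth 32
  add 104.0.0.0/5 -> H6 at depth 5
  Q 182.208.187.103: descend 1 ; hops seen [∅] ; pick no-route
  add 197.190.48.0/22 -> H6 at depth 22
  add 197.190.50.240/28 -> H6 at depth 28
  add 197.160.0.0/11 -> H6 at depth 11
  add 109.125.136.144/28 -> H2 at depth 28
  add 109.125.136.144/28 -> H2 at depth 28
  add 109.125.128.0/20 -> H3 at depth 20
  Q 109.125.128.18: descend 01101101011111011000 ; hops seen [H6,H3] ; pick H3
  - 109.125.128.0/20 clear@20
  Q 197.190.0.0: descend 110001011011111000 ; hops seen [H6,H4,H3] ; pick H3
  Q 109.125.136.145: descend 0110110101111101100010001001 ; hops seen [H6,H2] ; pick H2
  add 0.0.0.0/0 -> H0 at depth 0
  Q 197.190.48.94: descend 1100010110111110001100 ; hops seen [H0,H6,H4,H3,H6] ; pick H6
  add 197.190.50.0/24 -> H2 at depth 24
  add 197.190.0.0/16 -> H6 at depth 16

== LOOKUPS ==
["H3","H7","no-route","H6","no-route","H3","H3","H2","H6"]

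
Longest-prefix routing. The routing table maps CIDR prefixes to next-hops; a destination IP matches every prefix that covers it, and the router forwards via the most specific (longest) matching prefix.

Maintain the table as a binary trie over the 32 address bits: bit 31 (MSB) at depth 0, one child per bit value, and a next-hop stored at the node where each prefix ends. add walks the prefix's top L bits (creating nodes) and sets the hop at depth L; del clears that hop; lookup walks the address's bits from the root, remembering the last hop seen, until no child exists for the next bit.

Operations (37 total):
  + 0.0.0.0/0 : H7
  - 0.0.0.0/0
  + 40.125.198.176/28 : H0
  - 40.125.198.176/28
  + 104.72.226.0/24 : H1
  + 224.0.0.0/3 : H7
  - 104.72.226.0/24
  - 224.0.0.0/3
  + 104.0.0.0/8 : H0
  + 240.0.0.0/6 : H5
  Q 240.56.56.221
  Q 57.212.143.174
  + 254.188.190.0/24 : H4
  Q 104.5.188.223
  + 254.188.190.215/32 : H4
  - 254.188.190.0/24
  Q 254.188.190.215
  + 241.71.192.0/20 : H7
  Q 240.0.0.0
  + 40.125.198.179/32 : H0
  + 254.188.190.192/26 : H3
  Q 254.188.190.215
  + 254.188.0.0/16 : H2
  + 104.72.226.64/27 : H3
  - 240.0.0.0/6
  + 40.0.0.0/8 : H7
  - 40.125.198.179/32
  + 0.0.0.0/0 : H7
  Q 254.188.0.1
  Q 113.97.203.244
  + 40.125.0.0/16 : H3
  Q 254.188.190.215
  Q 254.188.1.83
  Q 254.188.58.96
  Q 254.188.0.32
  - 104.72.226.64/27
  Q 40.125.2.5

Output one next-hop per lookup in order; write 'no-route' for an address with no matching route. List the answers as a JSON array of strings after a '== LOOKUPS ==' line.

Process each operation:
  + 0.0.0.0/0 (H7) depth=0
  - 0.0.0.0/0 clear@0
  + 40.125.198.176/28 (H0) depth=28
  - 40.125.198.176/28 clear@28
  + 104.72.226.0/24 (H1) depth=24
  + 224.0.0.0/3 (H7) depth=3
  - 104.72.226.0/24 clear@24
  - 224.0.0.0/3 clear@3
  + 104.0.0.0/8 (H0) depth=8
  + 240.0.0.0/6 (H5) depth=6
  lookup 240.56.56.221: bits 111100 walk d0:-→d1:-→d2:-→d3:-→d4:-→d5:-→d6:H5 -> H5
  lookup 57.212.143.174: bits 001 walk d0:-→d1:-→d2:-→d3:- -> no-route
  + 254.188.190.0/24 (H4) depth=24
  lookup 104.5.188.223: bits 011010000 walk d0:-→d1:-→d2:-→d3:-→d4:-→d5:-→d6:-→d7:-→d8:H0→d9:- -> H0
  + 254.188.190.215/32 (H4) depth=32
  - 254.188.190.0/24 clear@24
  lookup 254.188.190.215: bits 11111110101111001011111011010111 walk d0:-→d1:-→d2:-→d3:-→d4:-→d5:-→d6:-→d7:-→d8:-→d9:-→d10:-→d11:-→d12:-→d13:-→d14:-→d15:-→d16:-→d17:-→d18:-→d19:-→d20:-→d21:-→d22:-→d23:-→d24:-→d25:-→d26:-→d27:-→d28:-→d29:-→d30:-→d31:-→d32:H4 -> H4
  + 241.71.192.0/20 (H7) depth=20
  lookup 240.0.0.0: bits 1111000 walk d0:-→d1:-→d2:-→d3:-→d4:-→d5:-→d6:H5→d7:- -> H5
  + 40.125.198.179/32 (H0) depth=32
  + 254.188.190.192/26 (H3) depth=26
  lookup 254.188.190.215: bits 11111110101111001011111011010111 walk d0:-→d1:-→d2:-→d3:-→d4:-→d5:-→d6:-→d7:-→d8:-→d9:-→d10:-→d11:-→d12:-→d13:-→d14:-→d15:-→d16:-→d17:-→d18:-→d19:-→d20:-→d21:-→d22:-→d23:-→d24:-→d25:-→d26:H3→d27:-→d28:-→d29:-→d30:-→d31:-→d32:H4 -> H4
  + 254.188.0.0/16 (H2) depth=16
  + 104.72.226.64/27 (H3) depth=27
  - 240.0.0.0/6 clear@6
  + 40.0.0.0/8 (H7) depth=8
  - 40.125.198.179/32 clear@32
  + 0.0.0.0/0 (H7) depth=0
  lookup 254.188.0.1: bits 1111111010111100 walk d0:H7→d1:-→d2:-→d3:-→d4:-→d5:-→d6:-→d7:-→d8:-→d9:-→d10:-→d11:-→d12:-→d13:-→d14:-→d15:-→d16:H2 -> H2
  lookup 113.97.203.244: bits 011 walk d0:H7→d1:-→d2:-→d3:- -> H7
  + 40.125.0.0/16 (H3) depth=16
  lookup 254.188.190.215: bits 11111110101111001011111011010111 walk d0:H7→d1:-→d2:-→d3:-→d4:-→d5:-→d6:-→d7:-→d8:-→d9:-→d10:-→d11:-→d12:-→d13:-→d14:-→d15:-→d16:H2→d17:-→d18:-→d19:-→d20:-→d21:-→d22:-→d23:-→d24:-→d25:-→d26:H3→d27:-→d28:-→d29:-→d30:-→d31:-→d32:H4 -> H4
  lookup 254.188.1.83: bits 1111111010111100 walk d0:H7→d1:-→d2:-→d3:-→d4:-→d5:-→d6:-→d7:-→d8:-→d9:-→d10:-→d11:-→d12:-→d13:-→d14:-→d15:-→d16:H2 -> H2
  lookup 254.188.58.96: bits 1111111010111100 walk d0:H7→d1:-→d2:-→d3:-→d4:-→d5:-→d6:-→d7:-→d8:-→d9:-→d10:-→d11:-→d12:-→d13:-→d14:-→d15:-→d16:H2 -> H2
  lookup 254.188.0.32: bits 1111111010111100 walk d0:H7→d1:-→d2:-→d3:-→d4:-→d5:-→d6:-→d7:-→d8:-→d9:-→d10:-→d11:-→d12:-→d13:-→d14:-→d15:-→d16:H2 -> H2
  - 104.72.226.64/27 clear@27
  lookup 40.125.2.5: bits 0010100001111101 walk d0:H7→d1:-→d2:-→d3:-→d4:-→d5:-→d6:-→d7:-→d8:H7→d9:-→d10:-→d11:-→d12:-→d13:-→d14:-→d15:-→d16:H3 -> H3

== LOOKUPS ==
["H5","no-route","H0","H4","H5","H4","H2","H7","H4","H2","H2","H2","H3"]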